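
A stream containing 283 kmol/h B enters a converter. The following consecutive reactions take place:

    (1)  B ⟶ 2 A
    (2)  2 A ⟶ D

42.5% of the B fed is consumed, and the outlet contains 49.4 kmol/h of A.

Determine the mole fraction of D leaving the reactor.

Conversion of B: B consumed = 1ξ₁ = 0.425 × 283 → ξ₁ = 120.3 kmol/h.
A balance: n_A = 0 + 2ξ₁ − 2ξ₂ = 49.4 → ξ₂ = (2·120.3 − 49.4)/2 = 95.57 kmol/h.
Outlet amounts (n = n₀ + Σ ν·ξ):
  B: 283 − 1(120.3) = 162.7
  A: 0 + 2(120.3) − 2(95.57) = 49.4
  D: 0 + 1(95.57) = 95.57
Total out = 307.7 kmol/h; y_D = 95.57 / 307.7 = 0.3106.

0.311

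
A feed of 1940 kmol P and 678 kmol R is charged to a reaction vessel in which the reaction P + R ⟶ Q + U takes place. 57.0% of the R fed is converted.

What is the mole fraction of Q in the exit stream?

R reacted = 0.57 × 678 = 386.5 kmol; ν_R = −1, so ξ = 386.5/1 = 386.5 kmol.
Outlet amounts (n = n₀ + ν ξ):
  P: 1940 − 1(386.5) = 1554
  R: 678 − 1(386.5) = 291.5
  Q: 0 + 1(386.5) = 386.5
  U: 0 + 1(386.5) = 386.5
Total out = 2618 kmol; y_Q = 386.5 / 2618 = 0.1476.

0.148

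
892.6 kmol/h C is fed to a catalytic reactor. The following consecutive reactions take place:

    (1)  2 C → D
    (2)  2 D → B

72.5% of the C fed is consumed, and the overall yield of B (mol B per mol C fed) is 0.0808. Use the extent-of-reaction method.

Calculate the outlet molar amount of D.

Conversion of C: C consumed = 2ξ₁ = 0.725 × 892.6 → ξ₁ = 323.6 kmol/h.
Yield of B: 1ξ₂ / 892.6 = 0.0808 → ξ₂ = 72.12 kmol/h.
Outlet amounts (n = n₀ + Σ ν·ξ):
  C: 892.6 − 2(323.6) = 245.5
  D: 0 + 1(323.6) − 2(72.12) = 179.3
  B: 0 + 1(72.12) = 72.12

179 kmol/h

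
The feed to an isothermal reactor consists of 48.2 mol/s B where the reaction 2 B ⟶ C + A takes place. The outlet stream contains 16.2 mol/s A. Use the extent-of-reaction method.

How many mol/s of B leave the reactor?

15.8 mol/s

For A: n = n₀ + 1ξ → 16.2 = 0 + 1ξ, giving ξ = 16.2 mol/s.
Outlet amounts (n = n₀ + ν ξ):
  B: 48.2 − 2(16.2) = 15.8
  C: 0 + 1(16.2) = 16.2
  A: 0 + 1(16.2) = 16.2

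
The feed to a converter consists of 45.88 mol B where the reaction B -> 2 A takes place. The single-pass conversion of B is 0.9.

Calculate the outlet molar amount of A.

B reacted = 0.9 × 45.88 = 41.29 mol; ν_B = −1, so ξ = 41.29/1 = 41.29 mol.
Outlet amounts (n = n₀ + ν ξ):
  B: 45.88 − 1(41.29) = 4.588
  A: 0 + 2(41.29) = 82.58

82.6 mol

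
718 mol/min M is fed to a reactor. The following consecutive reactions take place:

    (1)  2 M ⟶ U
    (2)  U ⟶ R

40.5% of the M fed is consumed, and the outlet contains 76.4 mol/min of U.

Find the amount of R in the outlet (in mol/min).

69 mol/min

Conversion of M: M consumed = 2ξ₁ = 0.405 × 718 → ξ₁ = 145.4 mol/min.
U balance: n_U = 0 + 1ξ₁ − 1ξ₂ = 76.4 → ξ₂ = (1·145.4 − 76.4)/1 = 69 mol/min.
Outlet amounts (n = n₀ + Σ ν·ξ):
  M: 718 − 2(145.4) = 427.2
  U: 0 + 1(145.4) − 1(69) = 76.4
  R: 0 + 1(69) = 69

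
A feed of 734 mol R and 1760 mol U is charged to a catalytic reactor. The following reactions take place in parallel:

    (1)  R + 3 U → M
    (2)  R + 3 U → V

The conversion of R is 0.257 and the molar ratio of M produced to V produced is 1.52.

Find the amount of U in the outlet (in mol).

1190 mol

Conversion of R: R consumed = 0.257 × 734 = 188.6 mol = 1ξ₁ + 1ξ₂.
Selectivity: 1ξ₁ / (1ξ₂) = 1.52 → ξ₁ = 1.52 ξ₂.
Substitute: (1·1.52 + 1) ξ₂ = 188.6 → ξ₂ = 74.86 mol, ξ₁ = 113.8 mol.
Outlet amounts (n = n₀ + Σ ν·ξ):
  R: 734 − 1(113.8) − 1(74.86) = 545.4
  U: 1760 − 3(113.8) − 3(74.86) = 1194
  M: 0 + 1(113.8) = 113.8
  V: 0 + 1(74.86) = 74.86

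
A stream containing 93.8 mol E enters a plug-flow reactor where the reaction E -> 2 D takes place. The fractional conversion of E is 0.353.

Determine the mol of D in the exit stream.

E reacted = 0.353 × 93.8 = 33.11 mol; ν_E = −1, so ξ = 33.11/1 = 33.11 mol.
Outlet amounts (n = n₀ + ν ξ):
  E: 93.8 − 1(33.11) = 60.69
  D: 0 + 2(33.11) = 66.22

66.2 mol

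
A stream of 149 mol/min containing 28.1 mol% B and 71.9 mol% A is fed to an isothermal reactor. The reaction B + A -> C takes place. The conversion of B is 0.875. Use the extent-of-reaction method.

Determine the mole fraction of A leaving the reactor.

B reacted = 0.875 × 41.87 = 36.64 mol/min; ν_B = −1, so ξ = 36.64/1 = 36.64 mol/min.
Outlet amounts (n = n₀ + ν ξ):
  B: 41.87 − 1(36.64) = 5.234
  A: 107.1 − 1(36.64) = 70.5
  C: 0 + 1(36.64) = 36.64
Total out = 112.4 mol/min; y_A = 70.5 / 112.4 = 0.6274.

0.627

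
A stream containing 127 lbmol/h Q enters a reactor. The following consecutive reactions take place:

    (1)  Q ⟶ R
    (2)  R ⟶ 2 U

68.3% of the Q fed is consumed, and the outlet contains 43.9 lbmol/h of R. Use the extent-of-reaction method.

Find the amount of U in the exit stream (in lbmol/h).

85.7 lbmol/h

Conversion of Q: Q consumed = 1ξ₁ = 0.683 × 127 → ξ₁ = 86.74 lbmol/h.
R balance: n_R = 0 + 1ξ₁ − 1ξ₂ = 43.9 → ξ₂ = (1·86.74 − 43.9)/1 = 42.84 lbmol/h.
Outlet amounts (n = n₀ + Σ ν·ξ):
  Q: 127 − 1(86.74) = 40.26
  R: 0 + 1(86.74) − 1(42.84) = 43.9
  U: 0 + 2(42.84) = 85.68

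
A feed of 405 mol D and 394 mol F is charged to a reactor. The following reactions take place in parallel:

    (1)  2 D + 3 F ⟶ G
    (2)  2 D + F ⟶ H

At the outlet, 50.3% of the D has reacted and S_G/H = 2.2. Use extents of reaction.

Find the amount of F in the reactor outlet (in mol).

Conversion of D: D consumed = 0.503 × 405 = 203.7 mol = 2ξ₁ + 2ξ₂.
Selectivity: 1ξ₁ / (1ξ₂) = 2.2 → ξ₁ = 2.2 ξ₂.
Substitute: (2·2.2 + 2) ξ₂ = 203.7 → ξ₂ = 31.83 mol, ξ₁ = 70.03 mol.
Outlet amounts (n = n₀ + Σ ν·ξ):
  D: 405 − 2(70.03) − 2(31.83) = 201.3
  F: 394 − 3(70.03) − 1(31.83) = 152.1
  G: 0 + 1(70.03) = 70.03
  H: 0 + 1(31.83) = 31.83

152 mol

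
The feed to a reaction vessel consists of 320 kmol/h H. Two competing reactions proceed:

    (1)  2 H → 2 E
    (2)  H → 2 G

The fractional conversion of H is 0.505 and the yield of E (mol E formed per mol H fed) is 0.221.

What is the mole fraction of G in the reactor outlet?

0.442

Yield of E: 2ξ₁ / 320 = 0.221 → ξ₁ = 35.36 kmol/h.
Conversion of H: 2ξ₁ + 1ξ₂ = 0.505 × 320 = 161.6 → ξ₂ = 90.88 kmol/h.
Outlet amounts (n = n₀ + Σ ν·ξ):
  H: 320 − 2(35.36) − 1(90.88) = 158.4
  E: 0 + 2(35.36) = 70.72
  G: 0 + 2(90.88) = 181.8
Total out = 410.9 kmol/h; y_G = 181.8 / 410.9 = 0.4424.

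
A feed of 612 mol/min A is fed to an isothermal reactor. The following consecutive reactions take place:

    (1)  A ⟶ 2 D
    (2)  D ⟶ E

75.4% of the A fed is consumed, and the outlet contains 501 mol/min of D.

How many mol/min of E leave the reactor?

Conversion of A: A consumed = 1ξ₁ = 0.754 × 612 → ξ₁ = 461.4 mol/min.
D balance: n_D = 0 + 2ξ₁ − 1ξ₂ = 501 → ξ₂ = (2·461.4 − 501)/1 = 421.9 mol/min.
Outlet amounts (n = n₀ + Σ ν·ξ):
  A: 612 − 1(461.4) = 150.6
  D: 0 + 2(461.4) − 1(421.9) = 501
  E: 0 + 1(421.9) = 421.9

422 mol/min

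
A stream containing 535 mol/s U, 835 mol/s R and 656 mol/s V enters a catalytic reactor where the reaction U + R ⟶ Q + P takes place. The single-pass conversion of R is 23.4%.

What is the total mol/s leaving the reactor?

2030 mol/s

R reacted = 0.234 × 835 = 195.4 mol/s; ν_R = −1, so ξ = 195.4/1 = 195.4 mol/s.
Outlet amounts (n = n₀ + ν ξ):
  U: 535 − 1(195.4) = 339.6
  R: 835 − 1(195.4) = 639.6
  Q: 0 + 1(195.4) = 195.4
  P: 0 + 1(195.4) = 195.4
  V: 656 (inert)
Total out = 339.6 + 639.6 + 195.4 + 195.4 + 656 = 2026 mol/s.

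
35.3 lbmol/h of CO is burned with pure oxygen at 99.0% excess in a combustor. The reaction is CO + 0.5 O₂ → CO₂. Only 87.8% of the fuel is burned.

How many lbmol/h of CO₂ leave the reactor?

Stoichiometric O₂ = 0.5 × 35.3 = 17.65 lbmol/h; O₂ fed = 17.65 × 1.990 = 35.12 lbmol/h.
Fuel reacted = 0.878 × 35.3 → ξ = 30.99 lbmol/h.
Outlet (n = n₀ + ν ξ):
  CO: 35.3 − 1(30.99) = 4.307
  O₂: 35.12 − 0.5(30.99) = 19.63
  CO₂: 0 + 1(30.99) = 30.99

31 lbmol/h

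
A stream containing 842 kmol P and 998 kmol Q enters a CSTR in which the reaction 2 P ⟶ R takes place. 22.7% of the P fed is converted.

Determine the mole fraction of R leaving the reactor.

0.0548

P reacted = 0.227 × 842 = 191.1 kmol; ν_P = −2, so ξ = 191.1/2 = 95.57 kmol.
Outlet amounts (n = n₀ + ν ξ):
  P: 842 − 2(95.57) = 650.9
  R: 0 + 1(95.57) = 95.57
  Q: 998 (inert)
Total out = 1744 kmol; y_R = 95.57 / 1744 = 0.05478.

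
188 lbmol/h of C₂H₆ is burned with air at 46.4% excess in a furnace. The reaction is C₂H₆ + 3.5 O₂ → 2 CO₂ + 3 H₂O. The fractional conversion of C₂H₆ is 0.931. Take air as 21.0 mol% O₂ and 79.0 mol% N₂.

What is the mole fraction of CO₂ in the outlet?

Stoichiometric O₂ = 3.5 × 188 = 658 lbmol/h; O₂ fed = 658 × 1.464 = 963.3 lbmol/h.
N₂ fed = 963.3 × 79/21 = 3624 lbmol/h.
Fuel reacted = 0.931 × 188 → ξ = 175 lbmol/h.
Outlet (n = n₀ + ν ξ):
  C₂H₆: 188 − 1(175) = 12.97
  O₂: 963.3 − 3.5(175) = 350.7
  N₂: 3624 (inert)
  CO₂: 0 + 2(175) = 350.1
  H₂O: 0 + 3(175) = 525.1
Total out = 4863 lbmol/h; y_CO₂ = 350.1 / 4863 = 0.07199.

0.072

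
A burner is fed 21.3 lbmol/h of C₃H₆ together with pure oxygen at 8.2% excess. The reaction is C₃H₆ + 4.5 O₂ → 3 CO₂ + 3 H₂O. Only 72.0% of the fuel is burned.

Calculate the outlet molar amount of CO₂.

46 lbmol/h

Stoichiometric O₂ = 4.5 × 21.3 = 95.85 lbmol/h; O₂ fed = 95.85 × 1.082 = 103.7 lbmol/h.
Fuel reacted = 0.72 × 21.3 → ξ = 15.34 lbmol/h.
Outlet (n = n₀ + ν ξ):
  C₃H₆: 21.3 − 1(15.34) = 5.964
  O₂: 103.7 − 4.5(15.34) = 34.7
  CO₂: 0 + 3(15.34) = 46.01
  H₂O: 0 + 3(15.34) = 46.01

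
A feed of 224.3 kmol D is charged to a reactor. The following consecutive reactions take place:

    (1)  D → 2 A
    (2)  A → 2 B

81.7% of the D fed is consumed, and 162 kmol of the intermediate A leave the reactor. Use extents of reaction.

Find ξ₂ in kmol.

ξ₂ = 205 kmol

Conversion of D: D consumed = 1ξ₁ = 0.817 × 224.3 → ξ₁ = 183.3 kmol.
A balance: n_A = 0 + 2ξ₁ − 1ξ₂ = 162 → ξ₂ = (2·183.3 − 162)/1 = 204.5 kmol.
Outlet amounts (n = n₀ + Σ ν·ξ):
  D: 224.3 − 1(183.3) = 41.05
  A: 0 + 2(183.3) − 1(204.5) = 162
  B: 0 + 2(204.5) = 409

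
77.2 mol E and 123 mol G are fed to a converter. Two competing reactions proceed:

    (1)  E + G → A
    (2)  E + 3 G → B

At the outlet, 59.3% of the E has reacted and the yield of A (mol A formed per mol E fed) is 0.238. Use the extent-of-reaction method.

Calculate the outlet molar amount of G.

Yield of A: 1ξ₁ / 77.2 = 0.238 → ξ₁ = 18.37 mol.
Conversion of E: 1ξ₁ + 1ξ₂ = 0.593 × 77.2 = 45.78 → ξ₂ = 27.41 mol.
Outlet amounts (n = n₀ + Σ ν·ξ):
  E: 77.2 − 1(18.37) − 1(27.41) = 31.42
  G: 123 − 1(18.37) − 3(27.41) = 22.41
  A: 0 + 1(18.37) = 18.37
  B: 0 + 1(27.41) = 27.41

22.4 mol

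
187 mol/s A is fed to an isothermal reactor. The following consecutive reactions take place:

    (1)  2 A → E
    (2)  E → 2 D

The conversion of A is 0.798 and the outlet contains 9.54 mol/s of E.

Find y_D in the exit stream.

Conversion of A: A consumed = 2ξ₁ = 0.798 × 187 → ξ₁ = 74.61 mol/s.
E balance: n_E = 0 + 1ξ₁ − 1ξ₂ = 9.54 → ξ₂ = (1·74.61 − 9.54)/1 = 65.07 mol/s.
Outlet amounts (n = n₀ + Σ ν·ξ):
  A: 187 − 2(74.61) = 37.77
  E: 0 + 1(74.61) − 1(65.07) = 9.54
  D: 0 + 2(65.07) = 130.1
Total out = 177.5 mol/s; y_D = 130.1 / 177.5 = 0.7334.

0.733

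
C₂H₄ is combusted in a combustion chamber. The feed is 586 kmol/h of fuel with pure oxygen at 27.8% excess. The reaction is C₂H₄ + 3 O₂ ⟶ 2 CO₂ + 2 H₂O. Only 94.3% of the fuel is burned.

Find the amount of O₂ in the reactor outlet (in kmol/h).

589 kmol/h

Stoichiometric O₂ = 3 × 586 = 1758 kmol/h; O₂ fed = 1758 × 1.278 = 2247 kmol/h.
Fuel reacted = 0.943 × 586 → ξ = 552.6 kmol/h.
Outlet (n = n₀ + ν ξ):
  C₂H₄: 586 − 1(552.6) = 33.4
  O₂: 2247 − 3(552.6) = 588.9
  CO₂: 0 + 2(552.6) = 1105
  H₂O: 0 + 2(552.6) = 1105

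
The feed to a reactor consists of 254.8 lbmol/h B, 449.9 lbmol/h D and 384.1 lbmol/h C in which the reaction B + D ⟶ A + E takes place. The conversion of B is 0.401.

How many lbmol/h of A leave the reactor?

102 lbmol/h

B reacted = 0.401 × 254.8 = 102.2 lbmol/h; ν_B = −1, so ξ = 102.2/1 = 102.2 lbmol/h.
Outlet amounts (n = n₀ + ν ξ):
  B: 254.8 − 1(102.2) = 152.6
  D: 449.9 − 1(102.2) = 347.7
  A: 0 + 1(102.2) = 102.2
  E: 0 + 1(102.2) = 102.2
  C: 384.1 (inert)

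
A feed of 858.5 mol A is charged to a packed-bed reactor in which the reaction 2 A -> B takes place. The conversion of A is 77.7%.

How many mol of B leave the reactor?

334 mol

A reacted = 0.777 × 858.5 = 667.1 mol; ν_A = −2, so ξ = 667.1/2 = 333.5 mol.
Outlet amounts (n = n₀ + ν ξ):
  A: 858.5 − 2(333.5) = 191.4
  B: 0 + 1(333.5) = 333.5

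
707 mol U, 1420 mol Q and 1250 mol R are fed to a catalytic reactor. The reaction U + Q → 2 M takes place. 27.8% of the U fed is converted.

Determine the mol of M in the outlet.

U reacted = 0.278 × 707 = 196.5 mol; ν_U = −1, so ξ = 196.5/1 = 196.5 mol.
Outlet amounts (n = n₀ + ν ξ):
  U: 707 − 1(196.5) = 510.5
  Q: 1420 − 1(196.5) = 1223
  M: 0 + 2(196.5) = 393.1
  R: 1250 (inert)

393 mol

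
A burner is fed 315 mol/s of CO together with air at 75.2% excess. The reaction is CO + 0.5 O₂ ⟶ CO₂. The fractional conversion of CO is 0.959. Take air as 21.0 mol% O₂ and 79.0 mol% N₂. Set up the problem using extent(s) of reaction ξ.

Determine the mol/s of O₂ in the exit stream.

125 mol/s

Stoichiometric O₂ = 0.5 × 315 = 157.5 mol/s; O₂ fed = 157.5 × 1.752 = 275.9 mol/s.
N₂ fed = 275.9 × 79/21 = 1038 mol/s.
Fuel reacted = 0.959 × 315 → ξ = 302.1 mol/s.
Outlet (n = n₀ + ν ξ):
  CO: 315 − 1(302.1) = 12.92
  O₂: 275.9 − 0.5(302.1) = 124.9
  N₂: 1038 (inert)
  CO₂: 0 + 1(302.1) = 302.1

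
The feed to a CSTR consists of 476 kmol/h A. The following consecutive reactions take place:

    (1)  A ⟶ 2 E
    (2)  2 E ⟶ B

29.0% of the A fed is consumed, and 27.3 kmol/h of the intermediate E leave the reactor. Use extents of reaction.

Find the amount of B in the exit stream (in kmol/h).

124 kmol/h

Conversion of A: A consumed = 1ξ₁ = 0.29 × 476 → ξ₁ = 138 kmol/h.
E balance: n_E = 0 + 2ξ₁ − 2ξ₂ = 27.3 → ξ₂ = (2·138 − 27.3)/2 = 124.4 kmol/h.
Outlet amounts (n = n₀ + Σ ν·ξ):
  A: 476 − 1(138) = 338
  E: 0 + 2(138) − 2(124.4) = 27.3
  B: 0 + 1(124.4) = 124.4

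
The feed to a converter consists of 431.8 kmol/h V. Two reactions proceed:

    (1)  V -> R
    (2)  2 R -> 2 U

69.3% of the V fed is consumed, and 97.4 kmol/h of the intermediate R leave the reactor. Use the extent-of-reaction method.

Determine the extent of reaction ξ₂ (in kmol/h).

ξ₂ = 101 kmol/h

Conversion of V: V consumed = 1ξ₁ = 0.693 × 431.8 → ξ₁ = 299.2 kmol/h.
R balance: n_R = 0 + 1ξ₁ − 2ξ₂ = 97.4 → ξ₂ = (1·299.2 − 97.4)/2 = 100.9 kmol/h.
Outlet amounts (n = n₀ + Σ ν·ξ):
  V: 431.8 − 1(299.2) = 132.6
  R: 0 + 1(299.2) − 2(100.9) = 97.4
  U: 0 + 2(100.9) = 201.8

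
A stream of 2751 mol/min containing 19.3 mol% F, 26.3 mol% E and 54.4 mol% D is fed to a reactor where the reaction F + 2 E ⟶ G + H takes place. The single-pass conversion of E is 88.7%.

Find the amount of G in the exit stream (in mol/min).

E reacted = 0.887 × 723.5 = 641.8 mol/min; ν_E = −2, so ξ = 641.8/2 = 320.9 mol/min.
Outlet amounts (n = n₀ + ν ξ):
  F: 530.9 − 1(320.9) = 210.1
  E: 723.5 − 2(320.9) = 81.76
  G: 0 + 1(320.9) = 320.9
  H: 0 + 1(320.9) = 320.9
  D: 1497 (inert)

321 mol/min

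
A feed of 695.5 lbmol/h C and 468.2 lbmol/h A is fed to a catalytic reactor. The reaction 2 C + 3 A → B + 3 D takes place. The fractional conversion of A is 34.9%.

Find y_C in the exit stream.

A reacted = 0.349 × 468.2 = 163.4 lbmol/h; ν_A = −3, so ξ = 163.4/3 = 54.47 lbmol/h.
Outlet amounts (n = n₀ + ν ξ):
  C: 695.5 − 2(54.47) = 586.6
  A: 468.2 − 3(54.47) = 304.8
  B: 0 + 1(54.47) = 54.47
  D: 0 + 3(54.47) = 163.4
Total out = 1109 lbmol/h; y_C = 586.6 / 1109 = 0.5288.

0.529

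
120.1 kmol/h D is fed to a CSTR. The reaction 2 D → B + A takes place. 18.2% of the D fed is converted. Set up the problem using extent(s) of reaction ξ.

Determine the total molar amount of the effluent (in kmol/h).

120 kmol/h

D reacted = 0.182 × 120.1 = 21.86 kmol/h; ν_D = −2, so ξ = 21.86/2 = 10.93 kmol/h.
Outlet amounts (n = n₀ + ν ξ):
  D: 120.1 − 2(10.93) = 98.24
  B: 0 + 1(10.93) = 10.93
  A: 0 + 1(10.93) = 10.93
Total out = 98.24 + 10.93 + 10.93 = 120.1 kmol/h.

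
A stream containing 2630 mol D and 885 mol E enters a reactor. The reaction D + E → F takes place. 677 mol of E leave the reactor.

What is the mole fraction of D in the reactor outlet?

0.732

For E: n = n₀ − 1ξ → 677 = 885 − 1ξ, giving ξ = 208 mol.
Outlet amounts (n = n₀ + ν ξ):
  D: 2630 − 1(208) = 2422
  E: 885 − 1(208) = 677
  F: 0 + 1(208) = 208
Total out = 3307 mol; y_D = 2422 / 3307 = 0.7324.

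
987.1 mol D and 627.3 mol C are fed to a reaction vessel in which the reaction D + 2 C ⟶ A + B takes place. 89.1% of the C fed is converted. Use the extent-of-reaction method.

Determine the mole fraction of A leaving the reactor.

0.209

C reacted = 0.891 × 627.3 = 558.9 mol; ν_C = −2, so ξ = 558.9/2 = 279.5 mol.
Outlet amounts (n = n₀ + ν ξ):
  D: 987.1 − 1(279.5) = 707.6
  C: 627.3 − 2(279.5) = 68.38
  A: 0 + 1(279.5) = 279.5
  B: 0 + 1(279.5) = 279.5
Total out = 1335 mol; y_A = 279.5 / 1335 = 0.2093.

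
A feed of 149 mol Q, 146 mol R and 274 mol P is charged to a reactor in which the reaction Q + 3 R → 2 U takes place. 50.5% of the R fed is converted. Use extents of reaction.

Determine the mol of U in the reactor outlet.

49.2 mol

R reacted = 0.505 × 146 = 73.73 mol; ν_R = −3, so ξ = 73.73/3 = 24.58 mol.
Outlet amounts (n = n₀ + ν ξ):
  Q: 149 − 1(24.58) = 124.4
  R: 146 − 3(24.58) = 72.27
  U: 0 + 2(24.58) = 49.15
  P: 274 (inert)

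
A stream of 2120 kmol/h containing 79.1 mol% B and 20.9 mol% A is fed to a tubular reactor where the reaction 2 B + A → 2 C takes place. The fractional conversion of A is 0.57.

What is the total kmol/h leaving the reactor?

A reacted = 0.57 × 443.1 = 252.6 kmol/h; ν_A = −1, so ξ = 252.6/1 = 252.6 kmol/h.
Outlet amounts (n = n₀ + ν ξ):
  B: 1677 − 2(252.6) = 1172
  A: 443.1 − 1(252.6) = 190.5
  C: 0 + 2(252.6) = 505.1
Total out = 1172 + 190.5 + 505.1 = 1867 kmol/h.

1870 kmol/h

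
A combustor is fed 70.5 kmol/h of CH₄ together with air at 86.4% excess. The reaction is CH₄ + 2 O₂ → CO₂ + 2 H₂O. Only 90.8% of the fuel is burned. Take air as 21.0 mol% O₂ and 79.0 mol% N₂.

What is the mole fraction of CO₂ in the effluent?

0.0484

Stoichiometric O₂ = 2 × 70.5 = 141 kmol/h; O₂ fed = 141 × 1.864 = 262.8 kmol/h.
N₂ fed = 262.8 × 79/21 = 988.7 kmol/h.
Fuel reacted = 0.908 × 70.5 → ξ = 64.01 kmol/h.
Outlet (n = n₀ + ν ξ):
  CH₄: 70.5 − 1(64.01) = 6.486
  O₂: 262.8 − 2(64.01) = 134.8
  N₂: 988.7 (inert)
  CO₂: 0 + 1(64.01) = 64.01
  H₂O: 0 + 2(64.01) = 128
Total out = 1322 kmol/h; y_CO₂ = 64.01 / 1322 = 0.04842.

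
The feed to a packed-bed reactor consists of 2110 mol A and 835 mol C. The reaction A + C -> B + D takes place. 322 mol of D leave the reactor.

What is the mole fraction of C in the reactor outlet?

For D: n = n₀ + 1ξ → 322 = 0 + 1ξ, giving ξ = 322 mol.
Outlet amounts (n = n₀ + ν ξ):
  A: 2110 − 1(322) = 1788
  C: 835 − 1(322) = 513
  B: 0 + 1(322) = 322
  D: 0 + 1(322) = 322
Total out = 2945 mol; y_C = 513 / 2945 = 0.1742.

0.174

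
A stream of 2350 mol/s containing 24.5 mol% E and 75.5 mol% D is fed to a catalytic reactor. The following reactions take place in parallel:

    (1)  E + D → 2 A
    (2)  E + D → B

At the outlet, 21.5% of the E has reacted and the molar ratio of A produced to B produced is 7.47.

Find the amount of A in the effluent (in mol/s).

195 mol/s

Conversion of E: E consumed = 0.215 × 575.8 = 123.8 mol/s = 1ξ₁ + 1ξ₂.
Selectivity: 2ξ₁ / (1ξ₂) = 7.47 → ξ₁ = 3.735 ξ₂.
Substitute: (1·3.735 + 1) ξ₂ = 123.8 → ξ₂ = 26.14 mol/s, ξ₁ = 97.64 mol/s.
Outlet amounts (n = n₀ + Σ ν·ξ):
  E: 575.8 − 1(97.64) − 1(26.14) = 452
  D: 1774 − 1(97.64) − 1(26.14) = 1650
  A: 0 + 2(97.64) = 195.3
  B: 0 + 1(26.14) = 26.14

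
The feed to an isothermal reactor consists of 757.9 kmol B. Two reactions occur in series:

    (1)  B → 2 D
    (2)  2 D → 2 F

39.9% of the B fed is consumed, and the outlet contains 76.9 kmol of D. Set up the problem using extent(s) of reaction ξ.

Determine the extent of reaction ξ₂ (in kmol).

ξ₂ = 264 kmol

Conversion of B: B consumed = 1ξ₁ = 0.399 × 757.9 → ξ₁ = 302.4 kmol.
D balance: n_D = 0 + 2ξ₁ − 2ξ₂ = 76.9 → ξ₂ = (2·302.4 − 76.9)/2 = 264 kmol.
Outlet amounts (n = n₀ + Σ ν·ξ):
  B: 757.9 − 1(302.4) = 455.5
  D: 0 + 2(302.4) − 2(264) = 76.9
  F: 0 + 2(264) = 527.9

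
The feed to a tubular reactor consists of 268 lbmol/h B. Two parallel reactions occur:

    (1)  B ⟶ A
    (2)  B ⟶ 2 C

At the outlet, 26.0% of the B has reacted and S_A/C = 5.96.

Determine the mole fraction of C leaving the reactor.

0.0395

Conversion of B: B consumed = 0.26 × 268 = 69.68 lbmol/h = 1ξ₁ + 1ξ₂.
Selectivity: 1ξ₁ / (2ξ₂) = 5.96 → ξ₁ = 11.92 ξ₂.
Substitute: (1·11.92 + 1) ξ₂ = 69.68 → ξ₂ = 5.393 lbmol/h, ξ₁ = 64.29 lbmol/h.
Outlet amounts (n = n₀ + Σ ν·ξ):
  B: 268 − 1(64.29) − 1(5.393) = 198.3
  A: 0 + 1(64.29) = 64.29
  C: 0 + 2(5.393) = 10.79
Total out = 273.4 lbmol/h; y_C = 10.79 / 273.4 = 0.03945.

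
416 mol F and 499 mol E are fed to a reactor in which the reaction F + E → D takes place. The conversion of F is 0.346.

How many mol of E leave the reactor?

F reacted = 0.346 × 416 = 143.9 mol; ν_F = −1, so ξ = 143.9/1 = 143.9 mol.
Outlet amounts (n = n₀ + ν ξ):
  F: 416 − 1(143.9) = 272.1
  E: 499 − 1(143.9) = 355.1
  D: 0 + 1(143.9) = 143.9

355 mol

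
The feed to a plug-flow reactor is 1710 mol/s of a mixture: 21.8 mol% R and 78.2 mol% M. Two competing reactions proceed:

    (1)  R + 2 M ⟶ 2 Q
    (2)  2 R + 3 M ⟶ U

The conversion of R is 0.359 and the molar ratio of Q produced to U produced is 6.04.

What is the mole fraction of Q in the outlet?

0.106

Conversion of R: R consumed = 0.359 × 372.8 = 133.8 mol/s = 1ξ₁ + 2ξ₂.
Selectivity: 2ξ₁ / (1ξ₂) = 6.04 → ξ₁ = 3.02 ξ₂.
Substitute: (1·3.02 + 2) ξ₂ = 133.8 → ξ₂ = 26.66 mol/s, ξ₁ = 80.51 mol/s.
Outlet amounts (n = n₀ + Σ ν·ξ):
  R: 372.8 − 1(80.51) − 2(26.66) = 239
  M: 1337 − 2(80.51) − 3(26.66) = 1096
  Q: 0 + 2(80.51) = 161
  U: 0 + 1(26.66) = 26.66
Total out = 1523 mol/s; y_Q = 161 / 1523 = 0.1057.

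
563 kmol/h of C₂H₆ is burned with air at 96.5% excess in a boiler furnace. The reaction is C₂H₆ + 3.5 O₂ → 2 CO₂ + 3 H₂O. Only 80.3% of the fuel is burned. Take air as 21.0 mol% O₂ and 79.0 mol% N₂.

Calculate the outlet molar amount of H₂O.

1360 kmol/h

Stoichiometric O₂ = 3.5 × 563 = 1970 kmol/h; O₂ fed = 1970 × 1.965 = 3872 kmol/h.
N₂ fed = 3872 × 79/21 = 14570 kmol/h.
Fuel reacted = 0.803 × 563 → ξ = 452.1 kmol/h.
Outlet (n = n₀ + ν ξ):
  C₂H₆: 563 − 1(452.1) = 110.9
  O₂: 3872 − 3.5(452.1) = 2290
  N₂: 14570 (inert)
  CO₂: 0 + 2(452.1) = 904.2
  H₂O: 0 + 3(452.1) = 1356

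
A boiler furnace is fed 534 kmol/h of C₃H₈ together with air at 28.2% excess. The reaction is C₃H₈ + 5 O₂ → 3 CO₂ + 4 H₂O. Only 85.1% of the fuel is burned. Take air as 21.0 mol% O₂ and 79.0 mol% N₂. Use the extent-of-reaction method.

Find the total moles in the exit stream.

17300 kmol/h

Stoichiometric O₂ = 5 × 534 = 2670 kmol/h; O₂ fed = 2670 × 1.282 = 3423 kmol/h.
N₂ fed = 3423 × 79/21 = 12880 kmol/h.
Fuel reacted = 0.851 × 534 → ξ = 454.4 kmol/h.
Outlet (n = n₀ + ν ξ):
  C₃H₈: 534 − 1(454.4) = 79.57
  O₂: 3423 − 5(454.4) = 1151
  N₂: 12880 (inert)
  CO₂: 0 + 3(454.4) = 1363
  H₂O: 0 + 4(454.4) = 1818
Total out = 79.57 + 1151 + 12880 + 1363 + 1818 = 17290 kmol/h.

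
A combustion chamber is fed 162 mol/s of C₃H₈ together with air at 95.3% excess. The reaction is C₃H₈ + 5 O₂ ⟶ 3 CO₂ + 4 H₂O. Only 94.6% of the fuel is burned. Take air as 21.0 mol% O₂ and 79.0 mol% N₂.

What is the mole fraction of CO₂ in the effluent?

0.0586

Stoichiometric O₂ = 5 × 162 = 810 mol/s; O₂ fed = 810 × 1.953 = 1582 mol/s.
N₂ fed = 1582 × 79/21 = 5951 mol/s.
Fuel reacted = 0.946 × 162 → ξ = 153.3 mol/s.
Outlet (n = n₀ + ν ξ):
  C₃H₈: 162 − 1(153.3) = 8.748
  O₂: 1582 − 5(153.3) = 815.7
  N₂: 5951 (inert)
  CO₂: 0 + 3(153.3) = 459.8
  H₂O: 0 + 4(153.3) = 613
Total out = 7848 mol/s; y_CO₂ = 459.8 / 7848 = 0.05858.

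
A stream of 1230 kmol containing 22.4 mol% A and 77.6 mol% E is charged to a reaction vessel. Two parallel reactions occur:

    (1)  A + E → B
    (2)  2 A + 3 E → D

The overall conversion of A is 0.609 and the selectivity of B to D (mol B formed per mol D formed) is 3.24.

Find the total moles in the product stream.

998 kmol

Conversion of A: A consumed = 0.609 × 275.5 = 167.8 kmol = 1ξ₁ + 2ξ₂.
Selectivity: 1ξ₁ / (1ξ₂) = 3.24 → ξ₁ = 3.24 ξ₂.
Substitute: (1·3.24 + 2) ξ₂ = 167.8 → ξ₂ = 32.02 kmol, ξ₁ = 103.7 kmol.
Outlet amounts (n = n₀ + Σ ν·ξ):
  A: 275.5 − 1(103.7) − 2(32.02) = 107.7
  E: 954.5 − 1(103.7) − 3(32.02) = 754.7
  B: 0 + 1(103.7) = 103.7
  D: 0 + 1(32.02) = 32.02
Total out = 107.7 + 754.7 + 103.7 + 32.02 = 998.2 kmol.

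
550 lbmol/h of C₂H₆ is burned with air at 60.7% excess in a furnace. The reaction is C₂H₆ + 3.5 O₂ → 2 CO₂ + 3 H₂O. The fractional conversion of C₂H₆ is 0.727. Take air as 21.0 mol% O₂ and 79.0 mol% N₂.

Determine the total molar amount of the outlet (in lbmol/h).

Stoichiometric O₂ = 3.5 × 550 = 1925 lbmol/h; O₂ fed = 1925 × 1.607 = 3093 lbmol/h.
N₂ fed = 3093 × 79/21 = 11640 lbmol/h.
Fuel reacted = 0.727 × 550 → ξ = 399.8 lbmol/h.
Outlet (n = n₀ + ν ξ):
  C₂H₆: 550 − 1(399.8) = 150.2
  O₂: 3093 − 3.5(399.8) = 1694
  N₂: 11640 (inert)
  CO₂: 0 + 2(399.8) = 799.7
  H₂O: 0 + 3(399.8) = 1200
Total out = 150.2 + 1694 + 11640 + 799.7 + 1200 = 15480 lbmol/h.

15500 lbmol/h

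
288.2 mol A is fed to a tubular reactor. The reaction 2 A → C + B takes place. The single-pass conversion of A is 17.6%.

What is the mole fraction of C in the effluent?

0.088

A reacted = 0.176 × 288.2 = 50.72 mol; ν_A = −2, so ξ = 50.72/2 = 25.36 mol.
Outlet amounts (n = n₀ + ν ξ):
  A: 288.2 − 2(25.36) = 237.5
  C: 0 + 1(25.36) = 25.36
  B: 0 + 1(25.36) = 25.36
Total out = 288.2 mol; y_C = 25.36 / 288.2 = 0.088.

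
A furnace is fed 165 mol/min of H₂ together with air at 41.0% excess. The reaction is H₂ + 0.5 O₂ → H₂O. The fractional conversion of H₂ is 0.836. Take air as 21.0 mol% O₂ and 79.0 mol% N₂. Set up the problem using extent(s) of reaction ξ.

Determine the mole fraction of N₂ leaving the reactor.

0.673

Stoichiometric O₂ = 0.5 × 165 = 82.5 mol/min; O₂ fed = 82.5 × 1.410 = 116.3 mol/min.
N₂ fed = 116.3 × 79/21 = 437.6 mol/min.
Fuel reacted = 0.836 × 165 → ξ = 137.9 mol/min.
Outlet (n = n₀ + ν ξ):
  H₂: 165 − 1(137.9) = 27.06
  O₂: 116.3 − 0.5(137.9) = 47.35
  N₂: 437.6 (inert)
  H₂O: 0 + 1(137.9) = 137.9
Total out = 650 mol/min; y_N₂ = 437.6 / 650 = 0.6733.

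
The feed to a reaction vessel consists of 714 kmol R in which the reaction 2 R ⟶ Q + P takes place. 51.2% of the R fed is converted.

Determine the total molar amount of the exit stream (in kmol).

R reacted = 0.512 × 714 = 365.6 kmol; ν_R = −2, so ξ = 365.6/2 = 182.8 kmol.
Outlet amounts (n = n₀ + ν ξ):
  R: 714 − 2(182.8) = 348.4
  Q: 0 + 1(182.8) = 182.8
  P: 0 + 1(182.8) = 182.8
Total out = 348.4 + 182.8 + 182.8 = 714 kmol.

714 kmol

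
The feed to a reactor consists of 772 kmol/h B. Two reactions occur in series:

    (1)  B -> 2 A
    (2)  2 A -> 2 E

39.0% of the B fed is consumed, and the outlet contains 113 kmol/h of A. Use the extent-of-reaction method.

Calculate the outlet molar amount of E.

Conversion of B: B consumed = 1ξ₁ = 0.39 × 772 → ξ₁ = 301.1 kmol/h.
A balance: n_A = 0 + 2ξ₁ − 2ξ₂ = 113 → ξ₂ = (2·301.1 − 113)/2 = 244.6 kmol/h.
Outlet amounts (n = n₀ + Σ ν·ξ):
  B: 772 − 1(301.1) = 470.9
  A: 0 + 2(301.1) − 2(244.6) = 113
  E: 0 + 2(244.6) = 489.2

489 kmol/h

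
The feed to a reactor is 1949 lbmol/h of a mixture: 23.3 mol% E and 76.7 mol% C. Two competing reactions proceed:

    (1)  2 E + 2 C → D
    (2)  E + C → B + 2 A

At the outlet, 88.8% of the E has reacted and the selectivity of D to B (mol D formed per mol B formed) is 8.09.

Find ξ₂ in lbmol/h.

ξ₂ = 23.5 lbmol/h

Conversion of E: E consumed = 0.888 × 454.1 = 403.3 lbmol/h = 2ξ₁ + 1ξ₂.
Selectivity: 1ξ₁ / (1ξ₂) = 8.09 → ξ₁ = 8.09 ξ₂.
Substitute: (2·8.09 + 1) ξ₂ = 403.3 → ξ₂ = 23.47 lbmol/h, ξ₁ = 189.9 lbmol/h.
Outlet amounts (n = n₀ + Σ ν·ξ):
  E: 454.1 − 2(189.9) − 1(23.47) = 50.86
  C: 1495 − 2(189.9) − 1(23.47) = 1092
  D: 0 + 1(189.9) = 189.9
  B: 0 + 1(23.47) = 23.47
  A: 0 + 2(23.47) = 46.94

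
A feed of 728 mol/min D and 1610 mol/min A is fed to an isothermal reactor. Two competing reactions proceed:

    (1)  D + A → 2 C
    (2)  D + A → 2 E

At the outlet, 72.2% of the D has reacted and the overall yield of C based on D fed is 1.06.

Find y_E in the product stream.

Yield of C: 2ξ₁ / 728 = 1.06 → ξ₁ = 385.8 mol/min.
Conversion of D: 1ξ₁ + 1ξ₂ = 0.722 × 728 = 525.6 → ξ₂ = 139.8 mol/min.
Outlet amounts (n = n₀ + Σ ν·ξ):
  D: 728 − 1(385.8) − 1(139.8) = 202.4
  A: 1610 − 1(385.8) − 1(139.8) = 1084
  C: 0 + 2(385.8) = 771.7
  E: 0 + 2(139.8) = 279.6
Total out = 2338 mol/min; y_E = 279.6 / 2338 = 0.1196.

0.12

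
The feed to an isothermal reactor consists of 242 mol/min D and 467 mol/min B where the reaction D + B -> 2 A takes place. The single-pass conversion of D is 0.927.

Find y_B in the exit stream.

0.342

D reacted = 0.927 × 242 = 224.3 mol/min; ν_D = −1, so ξ = 224.3/1 = 224.3 mol/min.
Outlet amounts (n = n₀ + ν ξ):
  D: 242 − 1(224.3) = 17.67
  B: 467 − 1(224.3) = 242.7
  A: 0 + 2(224.3) = 448.7
Total out = 709 mol/min; y_B = 242.7 / 709 = 0.3423.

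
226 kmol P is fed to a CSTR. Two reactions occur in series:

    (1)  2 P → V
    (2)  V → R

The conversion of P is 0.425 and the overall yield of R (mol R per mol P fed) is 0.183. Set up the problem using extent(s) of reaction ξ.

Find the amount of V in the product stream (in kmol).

6.67 kmol

Conversion of P: P consumed = 2ξ₁ = 0.425 × 226 → ξ₁ = 48.02 kmol.
Yield of R: 1ξ₂ / 226 = 0.183 → ξ₂ = 41.36 kmol.
Outlet amounts (n = n₀ + Σ ν·ξ):
  P: 226 − 2(48.02) = 129.9
  V: 0 + 1(48.02) − 1(41.36) = 6.667
  R: 0 + 1(41.36) = 41.36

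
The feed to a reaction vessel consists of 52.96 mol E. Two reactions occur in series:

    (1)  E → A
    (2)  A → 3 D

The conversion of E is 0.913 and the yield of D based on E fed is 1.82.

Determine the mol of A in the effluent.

Conversion of E: E consumed = 1ξ₁ = 0.913 × 52.96 → ξ₁ = 48.35 mol.
Yield of D: 3ξ₂ / 52.96 = 1.82 → ξ₂ = 32.13 mol.
Outlet amounts (n = n₀ + Σ ν·ξ):
  E: 52.96 − 1(48.35) = 4.608
  A: 0 + 1(48.35) − 1(32.13) = 16.22
  D: 0 + 3(32.13) = 96.39

16.2 mol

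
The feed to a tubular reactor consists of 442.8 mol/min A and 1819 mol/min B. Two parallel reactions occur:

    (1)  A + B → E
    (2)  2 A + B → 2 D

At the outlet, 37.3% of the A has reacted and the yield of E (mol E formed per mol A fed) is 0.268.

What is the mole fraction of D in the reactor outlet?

0.0219

Yield of E: 1ξ₁ / 442.8 = 0.268 → ξ₁ = 118.7 mol/min.
Conversion of A: 1ξ₁ + 2ξ₂ = 0.373 × 442.8 = 165.2 → ξ₂ = 23.25 mol/min.
Outlet amounts (n = n₀ + Σ ν·ξ):
  A: 442.8 − 1(118.7) − 2(23.25) = 277.6
  B: 1819 − 1(118.7) − 1(23.25) = 1677
  E: 0 + 1(118.7) = 118.7
  D: 0 + 2(23.25) = 46.49
Total out = 2120 mol/min; y_D = 46.49 / 2120 = 0.02193.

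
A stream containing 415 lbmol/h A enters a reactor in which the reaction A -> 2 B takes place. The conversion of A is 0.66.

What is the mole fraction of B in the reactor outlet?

0.795

A reacted = 0.66 × 415 = 273.9 lbmol/h; ν_A = −1, so ξ = 273.9/1 = 273.9 lbmol/h.
Outlet amounts (n = n₀ + ν ξ):
  A: 415 − 1(273.9) = 141.1
  B: 0 + 2(273.9) = 547.8
Total out = 688.9 lbmol/h; y_B = 547.8 / 688.9 = 0.7952.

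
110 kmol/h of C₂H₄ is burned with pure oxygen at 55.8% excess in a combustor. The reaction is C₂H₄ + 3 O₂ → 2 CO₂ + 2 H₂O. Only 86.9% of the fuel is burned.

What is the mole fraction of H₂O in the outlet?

0.306

Stoichiometric O₂ = 3 × 110 = 330 kmol/h; O₂ fed = 330 × 1.558 = 514.1 kmol/h.
Fuel reacted = 0.869 × 110 → ξ = 95.59 kmol/h.
Outlet (n = n₀ + ν ξ):
  C₂H₄: 110 − 1(95.59) = 14.41
  O₂: 514.1 − 3(95.59) = 227.4
  CO₂: 0 + 2(95.59) = 191.2
  H₂O: 0 + 2(95.59) = 191.2
Total out = 624.1 kmol/h; y_H₂O = 191.2 / 624.1 = 0.3063.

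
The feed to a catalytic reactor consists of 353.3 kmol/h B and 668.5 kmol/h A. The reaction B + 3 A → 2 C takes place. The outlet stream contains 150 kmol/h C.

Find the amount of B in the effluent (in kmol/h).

278 kmol/h

For C: n = n₀ + 2ξ → 150 = 0 + 2ξ, giving ξ = 75 kmol/h.
Outlet amounts (n = n₀ + ν ξ):
  B: 353.3 − 1(75) = 278.3
  A: 668.5 − 3(75) = 443.5
  C: 0 + 2(75) = 150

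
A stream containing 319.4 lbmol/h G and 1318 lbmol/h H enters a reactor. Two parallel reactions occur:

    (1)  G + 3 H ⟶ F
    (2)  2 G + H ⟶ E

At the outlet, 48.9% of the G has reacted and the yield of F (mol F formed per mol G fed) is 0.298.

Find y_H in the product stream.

Yield of F: 1ξ₁ / 319.4 = 0.298 → ξ₁ = 95.18 lbmol/h.
Conversion of G: 1ξ₁ + 2ξ₂ = 0.489 × 319.4 = 156.2 → ξ₂ = 30.5 lbmol/h.
Outlet amounts (n = n₀ + Σ ν·ξ):
  G: 319.4 − 1(95.18) − 2(30.5) = 163.2
  H: 1318 − 3(95.18) − 1(30.5) = 1002
  F: 0 + 1(95.18) = 95.18
  E: 0 + 1(30.5) = 30.5
Total out = 1291 lbmol/h; y_H = 1002 / 1291 = 0.7762.

0.776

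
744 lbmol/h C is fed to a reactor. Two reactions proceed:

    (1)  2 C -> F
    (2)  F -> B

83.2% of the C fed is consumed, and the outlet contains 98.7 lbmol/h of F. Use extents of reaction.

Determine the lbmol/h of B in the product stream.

Conversion of C: C consumed = 2ξ₁ = 0.832 × 744 → ξ₁ = 309.5 lbmol/h.
F balance: n_F = 0 + 1ξ₁ − 1ξ₂ = 98.7 → ξ₂ = (1·309.5 − 98.7)/1 = 210.8 lbmol/h.
Outlet amounts (n = n₀ + Σ ν·ξ):
  C: 744 − 2(309.5) = 125
  F: 0 + 1(309.5) − 1(210.8) = 98.7
  B: 0 + 1(210.8) = 210.8

211 lbmol/h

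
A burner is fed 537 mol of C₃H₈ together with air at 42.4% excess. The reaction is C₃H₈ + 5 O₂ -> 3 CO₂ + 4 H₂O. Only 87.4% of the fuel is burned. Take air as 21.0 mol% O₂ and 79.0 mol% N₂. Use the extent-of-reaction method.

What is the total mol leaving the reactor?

Stoichiometric O₂ = 5 × 537 = 2685 mol; O₂ fed = 2685 × 1.424 = 3823 mol.
N₂ fed = 3823 × 79/21 = 14380 mol.
Fuel reacted = 0.874 × 537 → ξ = 469.3 mol.
Outlet (n = n₀ + ν ξ):
  C₃H₈: 537 − 1(469.3) = 67.66
  O₂: 3823 − 5(469.3) = 1477
  N₂: 14380 (inert)
  CO₂: 0 + 3(469.3) = 1408
  H₂O: 0 + 4(469.3) = 1877
Total out = 67.66 + 1477 + 14380 + 1408 + 1877 = 19210 mol.

19200 mol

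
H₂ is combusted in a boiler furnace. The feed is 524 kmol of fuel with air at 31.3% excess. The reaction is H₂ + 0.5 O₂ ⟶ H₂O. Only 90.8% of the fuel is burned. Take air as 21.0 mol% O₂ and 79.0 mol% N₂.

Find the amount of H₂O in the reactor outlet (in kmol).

Stoichiometric O₂ = 0.5 × 524 = 262 kmol; O₂ fed = 262 × 1.313 = 344 kmol.
N₂ fed = 344 × 79/21 = 1294 kmol.
Fuel reacted = 0.908 × 524 → ξ = 475.8 kmol.
Outlet (n = n₀ + ν ξ):
  H₂: 524 − 1(475.8) = 48.21
  O₂: 344 − 0.5(475.8) = 106.1
  N₂: 1294 (inert)
  H₂O: 0 + 1(475.8) = 475.8

476 kmol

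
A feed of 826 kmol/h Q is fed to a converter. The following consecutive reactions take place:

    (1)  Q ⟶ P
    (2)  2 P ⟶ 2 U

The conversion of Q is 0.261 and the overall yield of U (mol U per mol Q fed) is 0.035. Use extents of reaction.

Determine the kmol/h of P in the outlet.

187 kmol/h

Conversion of Q: Q consumed = 1ξ₁ = 0.261 × 826 → ξ₁ = 215.6 kmol/h.
Yield of U: 2ξ₂ / 826 = 0.035 → ξ₂ = 14.46 kmol/h.
Outlet amounts (n = n₀ + Σ ν·ξ):
  Q: 826 − 1(215.6) = 610.4
  P: 0 + 1(215.6) − 2(14.46) = 186.7
  U: 0 + 2(14.46) = 28.91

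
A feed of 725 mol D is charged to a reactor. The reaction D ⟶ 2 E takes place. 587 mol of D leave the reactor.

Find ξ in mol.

For D: n = n₀ − 1ξ → 587 = 725 − 1ξ, giving ξ = 138 mol.
Outlet amounts (n = n₀ + ν ξ):
  D: 725 − 1(138) = 587
  E: 0 + 2(138) = 276

ξ = 138 mol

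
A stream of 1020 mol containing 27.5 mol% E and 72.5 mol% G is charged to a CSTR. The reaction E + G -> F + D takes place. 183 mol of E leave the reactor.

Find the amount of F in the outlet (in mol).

For E: n = n₀ − 1ξ → 183 = 280.5 − 1ξ, giving ξ = 97.5 mol.
Outlet amounts (n = n₀ + ν ξ):
  E: 280.5 − 1(97.5) = 183
  G: 739.5 − 1(97.5) = 642
  F: 0 + 1(97.5) = 97.5
  D: 0 + 1(97.5) = 97.5

97.5 mol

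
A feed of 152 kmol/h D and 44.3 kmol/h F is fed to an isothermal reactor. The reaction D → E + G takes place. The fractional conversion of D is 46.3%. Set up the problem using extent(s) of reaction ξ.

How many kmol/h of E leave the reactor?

D reacted = 0.463 × 152 = 70.38 kmol/h; ν_D = −1, so ξ = 70.38/1 = 70.38 kmol/h.
Outlet amounts (n = n₀ + ν ξ):
  D: 152 − 1(70.38) = 81.62
  E: 0 + 1(70.38) = 70.38
  G: 0 + 1(70.38) = 70.38
  F: 44.3 (inert)

70.4 kmol/h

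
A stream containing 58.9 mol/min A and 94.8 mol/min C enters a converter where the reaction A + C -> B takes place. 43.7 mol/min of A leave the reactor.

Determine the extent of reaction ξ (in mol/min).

ξ = 15.2 mol/min

For A: n = n₀ − 1ξ → 43.7 = 58.9 − 1ξ, giving ξ = 15.2 mol/min.
Outlet amounts (n = n₀ + ν ξ):
  A: 58.9 − 1(15.2) = 43.7
  C: 94.8 − 1(15.2) = 79.6
  B: 0 + 1(15.2) = 15.2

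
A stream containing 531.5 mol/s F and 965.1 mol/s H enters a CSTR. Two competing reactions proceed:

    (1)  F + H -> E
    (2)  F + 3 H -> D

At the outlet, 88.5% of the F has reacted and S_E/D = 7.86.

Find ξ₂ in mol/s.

Conversion of F: F consumed = 0.885 × 531.5 = 470.4 mol/s = 1ξ₁ + 1ξ₂.
Selectivity: 1ξ₁ / (1ξ₂) = 7.86 → ξ₁ = 7.86 ξ₂.
Substitute: (1·7.86 + 1) ξ₂ = 470.4 → ξ₂ = 53.09 mol/s, ξ₁ = 417.3 mol/s.
Outlet amounts (n = n₀ + Σ ν·ξ):
  F: 531.5 − 1(417.3) − 1(53.09) = 61.12
  H: 965.1 − 1(417.3) − 3(53.09) = 388.5
  E: 0 + 1(417.3) = 417.3
  D: 0 + 1(53.09) = 53.09

ξ₂ = 53.1 mol/s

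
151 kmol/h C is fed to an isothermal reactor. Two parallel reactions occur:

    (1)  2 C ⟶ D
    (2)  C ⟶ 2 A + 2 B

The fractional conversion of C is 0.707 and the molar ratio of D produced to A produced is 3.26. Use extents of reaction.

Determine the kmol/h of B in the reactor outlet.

Conversion of C: C consumed = 0.707 × 151 = 106.8 kmol/h = 2ξ₁ + 1ξ₂.
Selectivity: 1ξ₁ / (2ξ₂) = 3.26 → ξ₁ = 6.52 ξ₂.
Substitute: (2·6.52 + 1) ξ₂ = 106.8 → ξ₂ = 7.604 kmol/h, ξ₁ = 49.58 kmol/h.
Outlet amounts (n = n₀ + Σ ν·ξ):
  C: 151 − 2(49.58) − 1(7.604) = 44.24
  D: 0 + 1(49.58) = 49.58
  A: 0 + 2(7.604) = 15.21
  B: 0 + 2(7.604) = 15.21

15.2 kmol/h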